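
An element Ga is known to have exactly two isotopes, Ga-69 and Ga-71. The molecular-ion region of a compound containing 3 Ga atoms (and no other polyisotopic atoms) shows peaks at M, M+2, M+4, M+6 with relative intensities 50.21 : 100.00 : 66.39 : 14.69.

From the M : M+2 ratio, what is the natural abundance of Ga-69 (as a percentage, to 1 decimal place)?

Write p for the Ga-69 fraction. I(M+2)/I(M) = [C(3,1)·p^2·(1−p)] / p^3 = 3·(1−p)/p = 100.00/50.21 = 1.9916
(1−p)/p = 1.9916/3 = 0.6639  ⇒  p = 1/(1 + 0.6639) = 0.6010
Ga-69: 60.1%, Ga-71: 39.9%.

60.1%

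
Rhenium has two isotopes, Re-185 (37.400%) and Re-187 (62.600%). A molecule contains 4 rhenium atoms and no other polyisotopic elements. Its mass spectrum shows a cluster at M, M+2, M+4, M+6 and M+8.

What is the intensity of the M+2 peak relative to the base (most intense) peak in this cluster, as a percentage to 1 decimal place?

(0.37400 + 0.62600)^4 gives M 0.0196, M+2 0.1310, M+4 0.3289, M+6 0.3670, M+8 0.1536; the largest is M+6.
P(M+6) = C(4,3) × 0.37400^1 × 0.62600^3 = 4 × 0.3740 × 0.24531438 = 0.366990 (base)
P(M+2) = C(4,1) × 0.37400^3 × 0.62600^1 = 4 × 0.05231362 × 0.6260 = 0.130993
Relative intensity = 0.130993 / 0.366990 × 100 = 35.7

35.7%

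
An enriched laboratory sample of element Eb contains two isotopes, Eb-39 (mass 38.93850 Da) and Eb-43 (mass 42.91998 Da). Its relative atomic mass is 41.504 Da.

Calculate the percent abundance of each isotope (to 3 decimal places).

With x = fraction of Eb-39 (so Eb-43 is 1 − x):
38.93850·x + 42.91998·(1 − x) = 41.504
(38.93850 − 42.91998)·x = 41.504 − 42.91998
x = -1.41598 / -3.98148 = 0.35564 → 35.564% Eb-39, 64.436% Eb-43.

Eb-39: 35.564%, Eb-43: 64.436%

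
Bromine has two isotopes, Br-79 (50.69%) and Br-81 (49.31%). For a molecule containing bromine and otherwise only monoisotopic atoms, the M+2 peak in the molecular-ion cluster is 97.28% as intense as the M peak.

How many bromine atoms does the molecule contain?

The M+2/M ratio from n Br atoms is n · q/p = n · 0.4931/0.5069.
n = 0.9728 × 0.5069/0.4931 = 1.00 ≈ 1

1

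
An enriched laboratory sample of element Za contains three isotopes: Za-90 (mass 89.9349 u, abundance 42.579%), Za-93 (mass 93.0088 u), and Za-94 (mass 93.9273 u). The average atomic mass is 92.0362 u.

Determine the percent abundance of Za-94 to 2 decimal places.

The remaining 57.421% is split between Za-93 (fraction x) and Za-94 (fraction 0.57421 − x).
Substituting: 93.0088x + 93.9273(0.57421 − x) = 53.742818929
(93.0088 − 93.9273)x = -0.191176004  ⇒  x = 0.20814, y = 0.36607
Za-93: 20.81%, Za-94: 36.61%.

36.61%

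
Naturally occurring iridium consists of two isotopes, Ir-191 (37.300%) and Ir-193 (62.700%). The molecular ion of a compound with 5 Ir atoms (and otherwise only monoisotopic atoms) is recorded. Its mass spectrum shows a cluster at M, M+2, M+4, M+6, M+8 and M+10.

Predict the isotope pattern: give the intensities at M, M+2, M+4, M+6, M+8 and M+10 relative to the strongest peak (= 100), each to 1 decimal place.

The 5 Ir atoms are independent, so intensities follow the terms of (0.37300 + 0.62700)^5.
P(M) = 0.37300^5 = 0.007220
P(M+2) = 5 × 0.37300^4 × 0.62700^1 = 0.060684
P(M+4) = 10 × 0.37300^3 × 0.62700^2 = 0.204015
P(M+6) = 10 × 0.37300^2 × 0.62700^3 = 0.342942
P(M+8) = 5 × 0.37300^1 × 0.62700^4 = 0.288237
P(M+10) = 0.62700^5 = 0.096903
The M+6 peak is largest (0.342942); scaling to 100 gives 2.1 : 17.7 : 59.5 : 100.0 : 84.0 : 28.3.

2.1 : 17.7 : 59.5 : 100.0 : 84.0 : 28.3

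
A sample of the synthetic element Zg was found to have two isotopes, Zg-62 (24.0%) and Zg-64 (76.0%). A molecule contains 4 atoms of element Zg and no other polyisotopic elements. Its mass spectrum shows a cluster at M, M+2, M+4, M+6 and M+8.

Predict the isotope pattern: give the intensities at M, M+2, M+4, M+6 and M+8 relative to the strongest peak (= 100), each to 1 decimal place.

0.8 : 10.0 : 47.4 : 100.0 : 79.2

Each Zg atom is independently Zg-62 (p = 0.240) or Zg-64 (q = 0.760); the cluster is the binomial expansion (p + q)^4.
P(M) = 0.240^4 = 0.003318
P(M+2) = 4 × 0.240^3 × 0.760^1 = 0.042025
P(M+4) = 6 × 0.240^2 × 0.760^2 = 0.199619
P(M+6) = 4 × 0.240^1 × 0.760^3 = 0.421417
P(M+8) = 0.760^4 = 0.333622
The M+6 peak is largest (0.421417); scaling to 100 gives 0.8 : 10.0 : 47.4 : 100.0 : 79.2.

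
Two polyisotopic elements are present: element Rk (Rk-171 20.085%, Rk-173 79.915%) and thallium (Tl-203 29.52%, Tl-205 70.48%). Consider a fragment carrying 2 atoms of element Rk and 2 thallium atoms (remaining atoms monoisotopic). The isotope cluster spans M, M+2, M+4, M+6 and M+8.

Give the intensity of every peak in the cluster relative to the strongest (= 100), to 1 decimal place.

Element Rk pattern (n=2): 0.04034072 : 0.32101856 : 0.63864072
Thallium pattern (n=2): 0.08714304 : 0.41611392 : 0.49674304
Convolve the two distributions (both contribute in 2-u steps):
  M: 0.04034072×0.08714304 = 0.003515
  M+2: 0.04034072×0.41611392 + 0.32101856×0.08714304 = 0.044761
  M+4: 0.04034072×0.49674304 + 0.32101856×0.41611392 + 0.63864072×0.08714304 = 0.209272
  M+6: 0.32101856×0.49674304 + 0.63864072×0.41611392 = 0.425211
  M+8: 0.63864072×0.49674304 = 0.317240
Scale to base peak (0.425211) = 100: 0.8 : 10.5 : 49.2 : 100.0 : 74.6

0.8 : 10.5 : 49.2 : 100.0 : 74.6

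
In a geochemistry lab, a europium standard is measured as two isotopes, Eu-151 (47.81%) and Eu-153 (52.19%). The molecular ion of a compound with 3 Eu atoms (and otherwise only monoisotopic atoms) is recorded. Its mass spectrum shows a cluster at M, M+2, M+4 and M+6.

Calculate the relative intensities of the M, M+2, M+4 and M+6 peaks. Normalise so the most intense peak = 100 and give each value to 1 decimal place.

28.0 : 91.6 : 100.0 : 36.4

Expanding (0.4781 + 0.5219)^3:
P(M) = 0.4781^3 = 0.109284
P(M+2) = 3 × 0.4781^2 × 0.5219^1 = 0.357887
P(M+4) = 3 × 0.4781^1 × 0.5219^2 = 0.390674
P(M+6) = 0.5219^3 = 0.142155
The M+4 peak is largest (0.390674); scaling to 100 gives 28.0 : 91.6 : 100.0 : 36.4.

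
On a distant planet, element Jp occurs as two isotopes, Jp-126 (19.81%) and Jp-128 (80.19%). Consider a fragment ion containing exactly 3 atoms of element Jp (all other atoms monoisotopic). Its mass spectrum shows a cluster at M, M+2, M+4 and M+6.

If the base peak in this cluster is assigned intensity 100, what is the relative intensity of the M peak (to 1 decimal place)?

1.5

(0.1981 + 0.8019)^3 gives M 0.0078, M+2 0.0944, M+4 0.3822, M+6 0.5157; the largest is M+6.
P(M+6) = C(3,3) × 0.1981^0 × 0.8019^3 = 1 × 1.0000 × 0.51565667 = 0.515657 (base)
P(M) = C(3,0) × 0.1981^3 × 0.8019^0 = 1 × 0.00777416 × 1.0000 = 0.007774
Relative intensity = 0.007774 / 0.515657 × 100 = 1.5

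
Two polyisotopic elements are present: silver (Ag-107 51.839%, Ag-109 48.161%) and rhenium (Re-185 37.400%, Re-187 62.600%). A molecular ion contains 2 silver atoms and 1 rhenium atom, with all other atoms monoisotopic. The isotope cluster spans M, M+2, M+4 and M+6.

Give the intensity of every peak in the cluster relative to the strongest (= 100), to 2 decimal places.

Silver pattern (n=2): 0.26872819 : 0.49932362 : 0.23194819
Rhenium pattern (n=1): 0.3740 : 0.6260
Convolve the two distributions (both contribute in 2-u steps):
  M: 0.26872819×0.3740 = 0.100504
  M+2: 0.26872819×0.6260 + 0.49932362×0.3740 = 0.354971
  M+4: 0.49932362×0.6260 + 0.23194819×0.3740 = 0.399325
  M+6: 0.23194819×0.6260 = 0.145200
Scale to base peak (0.399325) = 100: 25.17 : 88.89 : 100.00 : 36.36

25.17 : 88.89 : 100.00 : 36.36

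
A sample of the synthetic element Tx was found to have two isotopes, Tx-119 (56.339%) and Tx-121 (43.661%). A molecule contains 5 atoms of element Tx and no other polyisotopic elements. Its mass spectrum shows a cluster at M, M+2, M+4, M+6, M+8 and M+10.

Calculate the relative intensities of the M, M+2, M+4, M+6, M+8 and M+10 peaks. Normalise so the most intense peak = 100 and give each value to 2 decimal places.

Expanding (0.56339 + 0.43661)^5:
P(M) = 0.56339^5 = 0.056760
P(M+2) = 5 × 0.56339^4 × 0.43661^1 = 0.219938
P(M+4) = 10 × 0.56339^3 × 0.43661^2 = 0.340890
P(M+6) = 10 × 0.56339^2 × 0.43661^3 = 0.264180
P(M+8) = 5 × 0.56339^1 × 0.43661^4 = 0.102366
P(M+10) = 0.43661^5 = 0.015866
The M+4 peak is largest (0.340890); scaling to 100 gives 16.65 : 64.52 : 100.00 : 77.50 : 30.03 : 4.65.

16.65 : 64.52 : 100.00 : 77.50 : 30.03 : 4.65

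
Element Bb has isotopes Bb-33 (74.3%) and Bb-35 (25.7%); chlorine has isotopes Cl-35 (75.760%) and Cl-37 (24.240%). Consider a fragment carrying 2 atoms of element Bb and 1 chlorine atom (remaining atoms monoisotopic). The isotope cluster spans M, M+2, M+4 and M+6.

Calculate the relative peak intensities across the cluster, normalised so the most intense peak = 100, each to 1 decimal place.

98.8 : 100.0 : 33.7 : 3.8

Element Bb pattern (n=2): 0.552049 : 0.381902 : 0.066049
Chlorine pattern (n=1): 0.7576 : 0.2424
Convolve the two distributions (both contribute in 2-u steps):
  M: 0.552049×0.7576 = 0.418232
  M+2: 0.552049×0.2424 + 0.381902×0.7576 = 0.423146
  M+4: 0.381902×0.2424 + 0.066049×0.7576 = 0.142612
  M+6: 0.066049×0.2424 = 0.016010
Scale to base peak (0.423146) = 100: 98.8 : 100.0 : 33.7 : 3.8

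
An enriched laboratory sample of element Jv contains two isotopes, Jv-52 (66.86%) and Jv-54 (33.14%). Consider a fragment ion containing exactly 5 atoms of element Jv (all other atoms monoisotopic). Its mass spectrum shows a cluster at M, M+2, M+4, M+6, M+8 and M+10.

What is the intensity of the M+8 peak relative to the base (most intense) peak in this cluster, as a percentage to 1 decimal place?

(0.6686 + 0.3314)^5 gives M 0.1336, M+2 0.3311, M+4 0.3282, M+6 0.1627, M+8 0.0403, M+10 0.0040; the largest is M+2.
P(M+2) = C(5,1) × 0.6686^4 × 0.3314^1 = 5 × 0.19983221 × 0.3314 = 0.331122 (base)
P(M+8) = C(5,4) × 0.6686^1 × 0.3314^4 = 5 × 0.6686 × 0.01206174 = 0.040322
Relative intensity = 0.040322 / 0.331122 × 100 = 12.2

12.2%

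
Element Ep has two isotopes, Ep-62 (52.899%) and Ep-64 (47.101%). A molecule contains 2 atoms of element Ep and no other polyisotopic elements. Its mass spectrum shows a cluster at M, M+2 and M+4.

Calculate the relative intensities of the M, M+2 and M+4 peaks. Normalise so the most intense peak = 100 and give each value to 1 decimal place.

The 2 Ep atoms are independent, so intensities follow the terms of (0.52899 + 0.47101)^2.
P(M) = 0.52899^2 = 0.279830
P(M+2) = 2 × 0.52899^1 × 0.47101^1 = 0.498319
P(M+4) = 0.47101^2 = 0.221850
The M+2 peak is largest (0.498319); scaling to 100 gives 56.2 : 100.0 : 44.5.

56.2 : 100.0 : 44.5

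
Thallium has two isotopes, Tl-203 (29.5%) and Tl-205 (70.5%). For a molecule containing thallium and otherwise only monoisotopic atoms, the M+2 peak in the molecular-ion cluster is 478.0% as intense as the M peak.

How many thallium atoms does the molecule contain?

2

For n independent Tl atoms, I(M+2)/I(M) = n · (abundance Tl-205) / (abundance Tl-203) = n · 0.705/0.295.
n = 4.780 × 0.295/0.705 = 2.00 ≈ 2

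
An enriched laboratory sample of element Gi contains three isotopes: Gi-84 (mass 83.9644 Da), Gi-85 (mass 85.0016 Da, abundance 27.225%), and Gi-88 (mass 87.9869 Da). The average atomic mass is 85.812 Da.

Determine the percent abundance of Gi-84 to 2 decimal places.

Let x and y be the fractions of Gi-84 and Gi-88. Then x + y = 1 − 0.27225 = 0.72775 and 83.9644x + 87.9869y = 85.812 − 0.27225×85.0016 = 62.6703144.
Substituting: 83.9644x + 87.9869(0.72775 − x) = 62.6703144
(83.9644 − 87.9869)x = -1.362152075  ⇒  x = 0.33863, y = 0.38912
Gi-84: 33.86%, Gi-88: 38.91%.

33.86%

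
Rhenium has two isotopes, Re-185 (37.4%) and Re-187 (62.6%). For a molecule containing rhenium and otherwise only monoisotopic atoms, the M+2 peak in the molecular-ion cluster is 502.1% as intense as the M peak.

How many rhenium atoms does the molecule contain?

3

For n independent Re atoms, I(M+2)/I(M) = n · (abundance Re-187) / (abundance Re-185) = n · 0.626/0.374.
n = 5.021 × 0.374/0.626 = 3.00 ≈ 3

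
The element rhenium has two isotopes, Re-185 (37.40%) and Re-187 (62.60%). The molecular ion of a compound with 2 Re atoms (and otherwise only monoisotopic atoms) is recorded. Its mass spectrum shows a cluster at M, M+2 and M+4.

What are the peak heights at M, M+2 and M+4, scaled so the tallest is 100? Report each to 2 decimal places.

29.87 : 100.00 : 83.69

The 2 Re atoms are independent, so intensities follow the terms of (0.3740 + 0.6260)^2.
P(M) = 0.3740^2 = 0.139876
P(M+2) = 2 × 0.3740^1 × 0.6260^1 = 0.468248
P(M+4) = 0.6260^2 = 0.391876
The M+2 peak is largest (0.468248); scaling to 100 gives 29.87 : 100.00 : 83.69.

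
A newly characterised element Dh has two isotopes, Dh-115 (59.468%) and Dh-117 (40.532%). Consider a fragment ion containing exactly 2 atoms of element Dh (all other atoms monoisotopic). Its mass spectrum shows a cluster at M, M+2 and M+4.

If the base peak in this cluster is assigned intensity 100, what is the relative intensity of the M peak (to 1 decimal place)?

73.4

(0.59468 + 0.40532)^2 gives M 0.3536, M+2 0.4821, M+4 0.1643; the largest is M+2.
P(M+2) = C(2,1) × 0.59468^1 × 0.40532^1 = 2 × 0.59468 × 0.40532 = 0.482071 (base)
P(M) = C(2,0) × 0.59468^2 × 0.40532^0 = 1 × 0.3536443 × 1.0000 = 0.353644
Relative intensity = 0.353644 / 0.482071 × 100 = 73.4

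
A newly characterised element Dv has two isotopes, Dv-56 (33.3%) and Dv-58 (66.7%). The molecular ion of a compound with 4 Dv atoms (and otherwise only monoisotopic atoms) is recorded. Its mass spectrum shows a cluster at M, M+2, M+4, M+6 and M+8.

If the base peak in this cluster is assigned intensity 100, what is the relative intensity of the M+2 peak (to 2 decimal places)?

24.93

Term probabilities: M 0.0123, M+2 0.0985, M+4 0.2960, M+6 0.3953, M+8 0.1979. Base peak = M+6.
P(M+6) = C(4,3) × 0.333^1 × 0.667^3 = 4 × 0.3330 × 0.29674096 = 0.395259 (base)
P(M+2) = C(4,1) × 0.333^3 × 0.667^1 = 4 × 0.03692604 × 0.6670 = 0.098519
Relative intensity = 0.098519 / 0.395259 × 100 = 24.93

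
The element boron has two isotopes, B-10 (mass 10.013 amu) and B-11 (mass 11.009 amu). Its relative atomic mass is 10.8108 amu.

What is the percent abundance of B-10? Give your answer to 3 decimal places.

With x = fraction of B-10 (so B-11 is 1 − x):
10.013·x + 11.009·(1 − x) = 10.8108
(10.013 − 11.009)·x = 10.8108 − 11.009
x = -0.1982 / -0.996 = 0.19900 → 19.900% B-10, 80.100% B-11.

19.900%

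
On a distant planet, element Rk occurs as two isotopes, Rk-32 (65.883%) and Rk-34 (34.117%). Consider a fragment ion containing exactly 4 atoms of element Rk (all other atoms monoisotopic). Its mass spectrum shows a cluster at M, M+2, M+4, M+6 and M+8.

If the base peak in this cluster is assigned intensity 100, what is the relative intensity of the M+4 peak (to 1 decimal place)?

Binomial terms of (0.65883 + 0.34117)^4: M 0.1884, M+2 0.3903, M+4 0.3031, M+6 0.1047, M+8 0.0135 → M+2 is the base peak.
P(M+2) = C(4,1) × 0.65883^3 × 0.34117^1 = 4 × 0.28596975 × 0.34117 = 0.390257 (base)
P(M+4) = C(4,2) × 0.65883^2 × 0.34117^2 = 6 × 0.43405697 × 0.11639697 = 0.303137
Relative intensity = 0.303137 / 0.390257 × 100 = 77.7

77.7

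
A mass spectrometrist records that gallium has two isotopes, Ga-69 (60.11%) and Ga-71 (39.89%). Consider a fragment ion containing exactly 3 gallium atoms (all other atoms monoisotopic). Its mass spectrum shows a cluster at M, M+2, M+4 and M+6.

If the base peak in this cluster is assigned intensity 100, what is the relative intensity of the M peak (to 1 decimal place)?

Binomial terms of (0.6011 + 0.3989)^3: M 0.2172, M+2 0.4324, M+4 0.2869, M+6 0.0635 → M+2 is the base peak.
P(M+2) = C(3,1) × 0.6011^2 × 0.3989^1 = 3 × 0.36132121 × 0.3989 = 0.432393 (base)
P(M) = C(3,0) × 0.6011^3 × 0.3989^0 = 1 × 0.21719018 × 1.0000 = 0.217190
Relative intensity = 0.217190 / 0.432393 × 100 = 50.2

50.2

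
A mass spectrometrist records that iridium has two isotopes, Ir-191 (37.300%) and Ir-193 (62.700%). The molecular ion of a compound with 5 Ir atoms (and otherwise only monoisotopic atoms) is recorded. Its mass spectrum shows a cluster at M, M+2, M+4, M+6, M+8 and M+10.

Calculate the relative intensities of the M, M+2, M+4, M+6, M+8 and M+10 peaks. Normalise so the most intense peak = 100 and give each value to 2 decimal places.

2.11 : 17.70 : 59.49 : 100.00 : 84.05 : 28.26

Expanding (0.37300 + 0.62700)^5:
P(M) = 0.37300^5 = 0.007220
P(M+2) = 5 × 0.37300^4 × 0.62700^1 = 0.060684
P(M+4) = 10 × 0.37300^3 × 0.62700^2 = 0.204015
P(M+6) = 10 × 0.37300^2 × 0.62700^3 = 0.342942
P(M+8) = 5 × 0.37300^1 × 0.62700^4 = 0.288237
P(M+10) = 0.62700^5 = 0.096903
The M+6 peak is largest (0.342942); scaling to 100 gives 2.11 : 17.70 : 59.49 : 100.00 : 84.05 : 28.26.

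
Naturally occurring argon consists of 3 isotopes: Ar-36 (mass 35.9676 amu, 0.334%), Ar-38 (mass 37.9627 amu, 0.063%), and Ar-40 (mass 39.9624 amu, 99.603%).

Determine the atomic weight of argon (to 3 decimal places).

39.948 amu

Weight each isotope mass by its fractional abundance: 0.00334 × 35.9676 + 0.00063 × 37.9627 + 0.99603 × 39.9624
= 0.12013 + 0.02392 + 39.80375 = 39.94780 amu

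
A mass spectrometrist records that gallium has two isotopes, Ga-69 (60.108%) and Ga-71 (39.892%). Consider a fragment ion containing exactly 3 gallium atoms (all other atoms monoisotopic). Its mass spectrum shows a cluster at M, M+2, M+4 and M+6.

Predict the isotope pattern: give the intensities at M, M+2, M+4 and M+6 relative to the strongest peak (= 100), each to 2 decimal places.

50.23 : 100.00 : 66.37 : 14.68

The 3 Ga atoms are independent, so intensities follow the terms of (0.60108 + 0.39892)^3.
P(M) = 0.60108^3 = 0.217169
P(M+2) = 3 × 0.60108^2 × 0.39892^1 = 0.432386
P(M+4) = 3 × 0.60108^1 × 0.39892^2 = 0.286963
P(M+6) = 0.39892^3 = 0.063483
The M+2 peak is largest (0.432386); scaling to 100 gives 50.23 : 100.00 : 66.37 : 14.68.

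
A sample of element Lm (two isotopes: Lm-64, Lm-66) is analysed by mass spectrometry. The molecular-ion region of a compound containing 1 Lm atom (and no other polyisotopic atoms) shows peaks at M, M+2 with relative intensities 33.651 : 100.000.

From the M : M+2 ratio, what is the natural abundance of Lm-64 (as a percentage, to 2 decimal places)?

Let p = fractional abundance of Lm-64. I(M+2)/I(M) = [C(1,1)·p^0·(1−p)] / p^1 = 1·(1−p)/p = 100.000/33.651 = 2.9717
(1−p)/p = 2.9717/1 = 2.9717  ⇒  p = 1/(1 + 2.9717) = 0.2518
Lm-64: 25.18%, Lm-66: 74.82%.

25.18%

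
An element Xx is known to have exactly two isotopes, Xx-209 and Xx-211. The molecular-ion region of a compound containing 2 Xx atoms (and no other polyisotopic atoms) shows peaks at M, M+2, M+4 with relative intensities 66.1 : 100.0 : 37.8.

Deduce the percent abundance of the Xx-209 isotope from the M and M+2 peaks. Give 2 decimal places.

56.93%

Let p = fractional abundance of Xx-209. I(M+2)/I(M) = [C(2,1)·p^1·(1−p)] / p^2 = 2·(1−p)/p = 100.0/66.1 = 1.5129
(1−p)/p = 1.5129/2 = 0.7564  ⇒  p = 1/(1 + 0.7564) = 0.5693
Xx-209: 56.93%, Xx-211: 43.07%.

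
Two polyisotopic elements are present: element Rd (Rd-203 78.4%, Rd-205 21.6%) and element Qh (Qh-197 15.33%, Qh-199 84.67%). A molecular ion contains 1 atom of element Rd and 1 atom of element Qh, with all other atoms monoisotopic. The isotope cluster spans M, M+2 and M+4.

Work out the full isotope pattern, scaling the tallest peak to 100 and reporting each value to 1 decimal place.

Element Rd pattern (n=1): 0.7840 : 0.2160
Element Qh pattern (n=1): 0.1533 : 0.8467
Convolve the two distributions (both contribute in 2-u steps):
  M: 0.7840×0.1533 = 0.120187
  M+2: 0.7840×0.8467 + 0.2160×0.1533 = 0.696926
  M+4: 0.2160×0.8467 = 0.182887
Scale to base peak (0.696926) = 100: 17.2 : 100.0 : 26.2

17.2 : 100.0 : 26.2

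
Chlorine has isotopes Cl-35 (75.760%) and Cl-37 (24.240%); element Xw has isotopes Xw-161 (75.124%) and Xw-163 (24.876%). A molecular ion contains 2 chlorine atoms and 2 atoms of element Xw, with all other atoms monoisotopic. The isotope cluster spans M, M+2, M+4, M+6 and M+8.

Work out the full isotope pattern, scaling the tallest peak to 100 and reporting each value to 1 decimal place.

Chlorine pattern (n=2): 0.57395776 : 0.36728448 : 0.05875776
Element Xw pattern (n=2): 0.56436154 : 0.37375692 : 0.06188154
Convolve the two distributions (both contribute in 2-u steps):
  M: 0.57395776×0.56436154 = 0.323920
  M+2: 0.57395776×0.37375692 + 0.36728448×0.56436154 = 0.421802
  M+4: 0.57395776×0.06188154 + 0.36728448×0.37375692 + 0.05875776×0.56436154 = 0.205953
  M+6: 0.36728448×0.06188154 + 0.05875776×0.37375692 = 0.044689
  M+8: 0.05875776×0.06188154 = 0.003636
Scale to base peak (0.421802) = 100: 76.8 : 100.0 : 48.8 : 10.6 : 0.9

76.8 : 100.0 : 48.8 : 10.6 : 0.9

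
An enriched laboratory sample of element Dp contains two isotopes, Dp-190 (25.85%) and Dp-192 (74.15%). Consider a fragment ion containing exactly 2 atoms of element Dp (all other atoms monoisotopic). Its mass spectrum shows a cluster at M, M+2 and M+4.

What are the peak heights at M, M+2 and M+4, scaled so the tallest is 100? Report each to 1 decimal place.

12.2 : 69.7 : 100.0

Each Dp atom is independently Dp-190 (p = 0.2585) or Dp-192 (q = 0.7415); the cluster is the binomial expansion (p + q)^2.
P(M) = 0.2585^2 = 0.066822
P(M+2) = 2 × 0.2585^1 × 0.7415^1 = 0.383356
P(M+4) = 0.7415^2 = 0.549822
The M+4 peak is largest (0.549822); scaling to 100 gives 12.2 : 69.7 : 100.0.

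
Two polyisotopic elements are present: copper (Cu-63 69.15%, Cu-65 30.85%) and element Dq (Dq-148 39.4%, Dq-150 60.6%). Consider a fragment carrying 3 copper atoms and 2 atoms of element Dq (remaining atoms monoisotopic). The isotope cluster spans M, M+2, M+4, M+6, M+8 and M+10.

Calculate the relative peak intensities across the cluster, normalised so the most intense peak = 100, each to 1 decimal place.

Copper pattern (n=3): 0.33065611 : 0.44254842 : 0.19743483 : 0.02936064
Element Dq pattern (n=2): 0.155236 : 0.477528 : 0.367236
Convolve the two distributions (both contribute in 2-u steps):
  M: 0.33065611×0.155236 = 0.051330
  M+2: 0.33065611×0.477528 + 0.44254842×0.155236 = 0.226597
  M+4: 0.33065611×0.367236 + 0.44254842×0.477528 + 0.19743483×0.155236 = 0.363407
  M+6: 0.44254842×0.367236 + 0.19743483×0.477528 + 0.02936064×0.155236 = 0.261358
  M+8: 0.19743483×0.367236 + 0.02936064×0.477528 = 0.086526
  M+10: 0.02936064×0.367236 = 0.010782
Scale to base peak (0.363407) = 100: 14.1 : 62.4 : 100.0 : 71.9 : 23.8 : 3.0

14.1 : 62.4 : 100.0 : 71.9 : 23.8 : 3.0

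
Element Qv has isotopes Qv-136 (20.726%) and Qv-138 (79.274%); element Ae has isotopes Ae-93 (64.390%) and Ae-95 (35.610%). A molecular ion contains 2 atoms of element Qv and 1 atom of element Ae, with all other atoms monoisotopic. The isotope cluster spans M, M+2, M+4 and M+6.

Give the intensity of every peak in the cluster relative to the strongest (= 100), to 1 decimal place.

Element Qv pattern (n=2): 0.04295671 : 0.32860658 : 0.62843671
Element Ae pattern (n=1): 0.6439 : 0.3561
Convolve the two distributions (both contribute in 2-u steps):
  M: 0.04295671×0.6439 = 0.027660
  M+2: 0.04295671×0.3561 + 0.32860658×0.6439 = 0.226887
  M+4: 0.32860658×0.3561 + 0.62843671×0.6439 = 0.521667
  M+6: 0.62843671×0.3561 = 0.223786
Scale to base peak (0.521667) = 100: 5.3 : 43.5 : 100.0 : 42.9

5.3 : 43.5 : 100.0 : 42.9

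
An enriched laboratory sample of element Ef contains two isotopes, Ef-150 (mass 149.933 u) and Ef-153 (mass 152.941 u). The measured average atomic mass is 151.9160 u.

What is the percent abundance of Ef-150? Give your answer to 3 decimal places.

34.076%

Writing the weighted mean with unknown fraction x of Ef-150:
149.933·x + 152.941·(1 − x) = 151.9160
(149.933 − 152.941)·x = 151.9160 − 152.941
x = -1.0250 / -3.008 = 0.34076 → 34.076% Ef-150, 65.924% Ef-153.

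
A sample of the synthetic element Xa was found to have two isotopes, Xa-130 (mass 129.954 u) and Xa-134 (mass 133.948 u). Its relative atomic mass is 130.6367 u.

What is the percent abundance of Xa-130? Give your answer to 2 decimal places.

Let x be the fractional abundance of Xa-130; then Xa-134 has abundance 1 − x.
129.954·x + 133.948·(1 − x) = 130.6367
(129.954 − 133.948)·x = 130.6367 − 133.948
x = -3.3113 / -3.994 = 0.82907 → 82.91% Xa-130, 17.09% Xa-134.

82.91%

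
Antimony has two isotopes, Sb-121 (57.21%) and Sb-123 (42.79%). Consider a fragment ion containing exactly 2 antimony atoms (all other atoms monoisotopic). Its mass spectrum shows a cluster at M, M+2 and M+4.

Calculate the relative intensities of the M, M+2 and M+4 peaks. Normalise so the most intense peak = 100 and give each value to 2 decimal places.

The 2 Sb atoms are independent, so intensities follow the terms of (0.5721 + 0.4279)^2.
P(M) = 0.5721^2 = 0.327298
P(M+2) = 2 × 0.5721^1 × 0.4279^1 = 0.489603
P(M+4) = 0.4279^2 = 0.183098
The M+2 peak is largest (0.489603); scaling to 100 gives 66.85 : 100.00 : 37.40.

66.85 : 100.00 : 37.40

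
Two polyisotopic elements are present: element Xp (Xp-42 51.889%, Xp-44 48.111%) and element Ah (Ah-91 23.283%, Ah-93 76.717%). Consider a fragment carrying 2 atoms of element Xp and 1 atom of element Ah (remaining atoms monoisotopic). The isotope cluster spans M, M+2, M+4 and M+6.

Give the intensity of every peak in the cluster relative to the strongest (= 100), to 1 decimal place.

14.3 : 73.9 : 100.0 : 40.6

Element Xp pattern (n=2): 0.26924683 : 0.49928634 : 0.23146683
Element Ah pattern (n=1): 0.23283 : 0.76717
Convolve the two distributions (both contribute in 2-u steps):
  M: 0.26924683×0.23283 = 0.062689
  M+2: 0.26924683×0.76717 + 0.49928634×0.23283 = 0.322807
  M+4: 0.49928634×0.76717 + 0.23146683×0.23283 = 0.436930
  M+6: 0.23146683×0.76717 = 0.177574
Scale to base peak (0.436930) = 100: 14.3 : 73.9 : 100.0 : 40.6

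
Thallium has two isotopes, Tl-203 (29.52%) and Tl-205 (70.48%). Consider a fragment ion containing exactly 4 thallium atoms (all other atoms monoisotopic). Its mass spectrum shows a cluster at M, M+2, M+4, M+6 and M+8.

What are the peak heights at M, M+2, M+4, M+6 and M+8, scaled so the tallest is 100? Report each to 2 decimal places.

The 4 Tl atoms are independent, so intensities follow the terms of (0.2952 + 0.7048)^4.
P(M) = 0.2952^4 = 0.007594
P(M+2) = 4 × 0.2952^3 × 0.7048^1 = 0.072523
P(M+4) = 6 × 0.2952^2 × 0.7048^2 = 0.259726
P(M+6) = 4 × 0.2952^1 × 0.7048^3 = 0.413403
P(M+8) = 0.7048^4 = 0.246754
The M+6 peak is largest (0.413403); scaling to 100 gives 1.84 : 17.54 : 62.83 : 100.00 : 59.69.

1.84 : 17.54 : 62.83 : 100.00 : 59.69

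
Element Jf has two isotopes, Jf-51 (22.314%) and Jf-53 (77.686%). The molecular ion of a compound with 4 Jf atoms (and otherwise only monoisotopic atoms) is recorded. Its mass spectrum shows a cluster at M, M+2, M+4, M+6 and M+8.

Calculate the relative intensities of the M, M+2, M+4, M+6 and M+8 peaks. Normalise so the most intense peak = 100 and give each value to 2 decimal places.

Each Jf atom is independently Jf-51 (p = 0.22314) or Jf-53 (q = 0.77686); the cluster is the binomial expansion (p + q)^4.
P(M) = 0.22314^4 = 0.002479
P(M+2) = 4 × 0.22314^3 × 0.77686^1 = 0.034525
P(M+4) = 6 × 0.22314^2 × 0.77686^2 = 0.180298
P(M+6) = 4 × 0.22314^1 × 0.77686^3 = 0.418471
P(M+8) = 0.77686^4 = 0.364226
The M+6 peak is largest (0.418471); scaling to 100 gives 0.59 : 8.25 : 43.08 : 100.00 : 87.04.

0.59 : 8.25 : 43.08 : 100.00 : 87.04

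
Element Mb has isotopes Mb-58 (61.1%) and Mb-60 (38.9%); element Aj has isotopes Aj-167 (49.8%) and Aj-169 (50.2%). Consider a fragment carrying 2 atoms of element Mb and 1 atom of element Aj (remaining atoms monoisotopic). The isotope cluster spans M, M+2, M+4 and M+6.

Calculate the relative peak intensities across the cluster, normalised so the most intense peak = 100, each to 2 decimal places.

Element Mb pattern (n=2): 0.373321 : 0.475358 : 0.151321
Element Aj pattern (n=1): 0.4980 : 0.5020
Convolve the two distributions (both contribute in 2-u steps):
  M: 0.373321×0.4980 = 0.185914
  M+2: 0.373321×0.5020 + 0.475358×0.4980 = 0.424135
  M+4: 0.475358×0.5020 + 0.151321×0.4980 = 0.313988
  M+6: 0.151321×0.5020 = 0.075963
Scale to base peak (0.424135) = 100: 43.83 : 100.00 : 74.03 : 17.91

43.83 : 100.00 : 74.03 : 17.91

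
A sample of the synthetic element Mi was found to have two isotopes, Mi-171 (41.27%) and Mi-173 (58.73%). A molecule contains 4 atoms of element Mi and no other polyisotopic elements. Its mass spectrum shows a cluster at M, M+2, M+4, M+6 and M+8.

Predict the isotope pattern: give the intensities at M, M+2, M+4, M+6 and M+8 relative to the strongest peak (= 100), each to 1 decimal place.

8.2 : 46.8 : 100.0 : 94.9 : 33.8

The 4 Mi atoms are independent, so intensities follow the terms of (0.4127 + 0.5873)^4.
P(M) = 0.4127^4 = 0.029009
P(M+2) = 4 × 0.4127^3 × 0.5873^1 = 0.165129
P(M+4) = 6 × 0.4127^2 × 0.5873^2 = 0.352485
P(M+6) = 4 × 0.4127^1 × 0.5873^3 = 0.334406
P(M+8) = 0.5873^4 = 0.118971
The M+4 peak is largest (0.352485); scaling to 100 gives 8.2 : 46.8 : 100.0 : 94.9 : 33.8.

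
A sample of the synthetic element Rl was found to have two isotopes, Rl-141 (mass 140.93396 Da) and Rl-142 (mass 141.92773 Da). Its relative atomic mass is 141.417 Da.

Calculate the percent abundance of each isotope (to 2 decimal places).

Writing the weighted mean with unknown fraction x of Rl-141:
140.93396·x + 141.92773·(1 − x) = 141.417
(140.93396 − 141.92773)·x = 141.417 − 141.92773
x = -0.51073 / -0.99377 = 0.51393 → 51.39% Rl-141, 48.61% Rl-142.

Rl-141: 51.39%, Rl-142: 48.61%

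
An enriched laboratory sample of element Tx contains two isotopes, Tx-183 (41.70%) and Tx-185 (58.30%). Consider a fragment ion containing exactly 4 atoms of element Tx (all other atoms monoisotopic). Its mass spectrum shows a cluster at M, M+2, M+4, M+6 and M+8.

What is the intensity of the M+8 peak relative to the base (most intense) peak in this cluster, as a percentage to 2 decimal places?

(0.4170 + 0.5830)^4 gives M 0.0302, M+2 0.1691, M+4 0.3546, M+6 0.3305, M+8 0.1155; the largest is M+4.
P(M+4) = C(4,2) × 0.4170^2 × 0.5830^2 = 6 × 0.173889 × 0.339889 = 0.354618 (base)
P(M+8) = C(4,4) × 0.4170^0 × 0.5830^4 = 1 × 1.0000 × 0.11552453 = 0.115525
Relative intensity = 0.115525 / 0.354618 × 100 = 32.58

32.58%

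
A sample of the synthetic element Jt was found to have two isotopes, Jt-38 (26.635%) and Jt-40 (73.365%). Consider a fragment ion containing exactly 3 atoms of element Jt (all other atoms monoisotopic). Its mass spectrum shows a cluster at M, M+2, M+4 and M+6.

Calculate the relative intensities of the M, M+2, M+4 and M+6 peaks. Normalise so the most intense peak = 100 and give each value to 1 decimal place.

4.4 : 36.3 : 100.0 : 91.8

Each Jt atom is independently Jt-38 (p = 0.26635) or Jt-40 (q = 0.73365); the cluster is the binomial expansion (p + q)^3.
P(M) = 0.26635^3 = 0.018895
P(M+2) = 3 × 0.26635^2 × 0.73365^1 = 0.156141
P(M+4) = 3 × 0.26635^1 × 0.73365^2 = 0.430083
P(M+6) = 0.73365^3 = 0.394881
The M+4 peak is largest (0.430083); scaling to 100 gives 4.4 : 36.3 : 100.0 : 91.8.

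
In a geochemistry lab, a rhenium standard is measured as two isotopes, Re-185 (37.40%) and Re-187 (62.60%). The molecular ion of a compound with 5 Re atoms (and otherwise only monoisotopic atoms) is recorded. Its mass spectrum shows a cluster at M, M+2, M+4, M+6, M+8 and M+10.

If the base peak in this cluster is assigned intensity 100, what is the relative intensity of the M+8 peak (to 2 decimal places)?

Binomial terms of (0.3740 + 0.6260)^5: M 0.0073, M+2 0.0612, M+4 0.2050, M+6 0.3431, M+8 0.2872, M+10 0.0961 → M+6 is the base peak.
P(M+6) = C(5,3) × 0.3740^2 × 0.6260^3 = 10 × 0.139876 × 0.24531438 = 0.343136 (base)
P(M+8) = C(5,4) × 0.3740^1 × 0.6260^4 = 5 × 0.3740 × 0.1535668 = 0.287170
Relative intensity = 0.287170 / 0.343136 × 100 = 83.69

83.69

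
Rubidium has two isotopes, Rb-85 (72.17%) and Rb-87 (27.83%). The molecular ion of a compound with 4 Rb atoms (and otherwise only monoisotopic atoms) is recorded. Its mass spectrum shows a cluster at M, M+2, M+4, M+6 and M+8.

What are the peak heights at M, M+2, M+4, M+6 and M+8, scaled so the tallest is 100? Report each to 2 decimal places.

Each Rb atom is independently Rb-85 (p = 0.7217) or Rb-87 (q = 0.2783); the cluster is the binomial expansion (p + q)^4.
P(M) = 0.7217^4 = 0.271286
P(M+2) = 4 × 0.7217^3 × 0.2783^1 = 0.418450
P(M+4) = 6 × 0.7217^2 × 0.2783^2 = 0.242042
P(M+6) = 4 × 0.7217^1 × 0.2783^3 = 0.062224
P(M+8) = 0.2783^4 = 0.005999
The M+2 peak is largest (0.418450); scaling to 100 gives 64.83 : 100.00 : 57.84 : 14.87 : 1.43.

64.83 : 100.00 : 57.84 : 14.87 : 1.43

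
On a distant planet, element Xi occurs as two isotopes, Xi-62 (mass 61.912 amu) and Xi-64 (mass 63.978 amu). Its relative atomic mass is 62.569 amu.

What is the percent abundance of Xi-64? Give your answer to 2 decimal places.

Let x be the fractional abundance of Xi-62; then Xi-64 has abundance 1 − x.
61.912·x + 63.978·(1 − x) = 62.569
(61.912 − 63.978)·x = 62.569 − 63.978
x = -1.409 / -2.066 = 0.68199 → 68.20% Xi-62, 31.80% Xi-64.

31.80%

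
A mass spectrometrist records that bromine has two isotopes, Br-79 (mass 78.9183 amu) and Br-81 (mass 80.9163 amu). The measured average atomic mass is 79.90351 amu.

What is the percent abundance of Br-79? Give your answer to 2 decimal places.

With x = fraction of Br-79 (so Br-81 is 1 − x):
78.9183·x + 80.9163·(1 − x) = 79.90351
(78.9183 − 80.9163)·x = 79.90351 − 80.9163
x = -1.01279 / -1.9980 = 0.50690 → 50.69% Br-79, 49.31% Br-81.

50.69%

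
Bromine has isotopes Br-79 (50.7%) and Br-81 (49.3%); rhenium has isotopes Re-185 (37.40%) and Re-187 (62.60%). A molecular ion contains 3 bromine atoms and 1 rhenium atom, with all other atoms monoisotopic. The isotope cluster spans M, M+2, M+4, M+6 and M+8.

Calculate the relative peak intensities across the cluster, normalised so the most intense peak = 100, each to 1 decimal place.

Bromine pattern (n=3): 0.13032384 : 0.38017547 : 0.36967753 : 0.11982316
Rhenium pattern (n=1): 0.3740 : 0.6260
Convolve the two distributions (both contribute in 2-u steps):
  M: 0.13032384×0.3740 = 0.048741
  M+2: 0.13032384×0.6260 + 0.38017547×0.3740 = 0.223768
  M+4: 0.38017547×0.6260 + 0.36967753×0.3740 = 0.376249
  M+6: 0.36967753×0.6260 + 0.11982316×0.3740 = 0.276232
  M+8: 0.11982316×0.6260 = 0.075009
Scale to base peak (0.376249) = 100: 13.0 : 59.5 : 100.0 : 73.4 : 19.9

13.0 : 59.5 : 100.0 : 73.4 : 19.9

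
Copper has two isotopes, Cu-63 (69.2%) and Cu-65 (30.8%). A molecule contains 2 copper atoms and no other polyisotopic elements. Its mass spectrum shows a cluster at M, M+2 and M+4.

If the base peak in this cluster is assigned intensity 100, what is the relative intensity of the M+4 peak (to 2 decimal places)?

19.81

(0.692 + 0.308)^2 gives M 0.4789, M+2 0.4263, M+4 0.0949; the largest is M.
P(M) = C(2,0) × 0.692^2 × 0.308^0 = 1 × 0.478864 × 1.0000 = 0.478864 (base)
P(M+4) = C(2,2) × 0.692^0 × 0.308^2 = 1 × 1.0000 × 0.094864 = 0.094864
Relative intensity = 0.094864 / 0.478864 × 100 = 19.81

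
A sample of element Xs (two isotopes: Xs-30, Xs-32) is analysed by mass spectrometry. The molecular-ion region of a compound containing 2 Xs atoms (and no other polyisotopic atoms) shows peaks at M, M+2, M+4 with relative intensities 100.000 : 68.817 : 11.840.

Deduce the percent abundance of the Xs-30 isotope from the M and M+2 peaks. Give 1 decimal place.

Let p = fractional abundance of Xs-30. I(M+2)/I(M) = [C(2,1)·p^1·(1−p)] / p^2 = 2·(1−p)/p = 68.817/100.000 = 0.6882
(1−p)/p = 0.6882/2 = 0.3441  ⇒  p = 1/(1 + 0.3441) = 0.7440
Xs-30: 74.4%, Xs-32: 25.6%.

74.4%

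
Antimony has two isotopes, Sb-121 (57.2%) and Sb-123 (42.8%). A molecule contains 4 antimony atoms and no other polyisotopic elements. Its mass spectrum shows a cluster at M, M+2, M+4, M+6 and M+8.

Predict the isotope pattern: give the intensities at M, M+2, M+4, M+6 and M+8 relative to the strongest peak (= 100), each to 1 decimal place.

29.8 : 89.1 : 100.0 : 49.9 : 9.3

The 4 Sb atoms are independent, so intensities follow the terms of (0.572 + 0.428)^4.
P(M) = 0.572^4 = 0.107049
P(M+2) = 4 × 0.572^3 × 0.428^1 = 0.320400
P(M+4) = 6 × 0.572^2 × 0.428^2 = 0.359609
P(M+6) = 4 × 0.572^1 × 0.428^3 = 0.179385
P(M+8) = 0.428^4 = 0.033556
The M+4 peak is largest (0.359609); scaling to 100 gives 29.8 : 89.1 : 100.0 : 49.9 : 9.3.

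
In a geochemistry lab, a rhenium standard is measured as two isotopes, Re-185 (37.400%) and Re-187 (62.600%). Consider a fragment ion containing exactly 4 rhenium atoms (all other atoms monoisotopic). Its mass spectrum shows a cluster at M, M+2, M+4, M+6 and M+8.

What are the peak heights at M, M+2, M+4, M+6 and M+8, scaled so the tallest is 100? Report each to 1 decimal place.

Expanding (0.37400 + 0.62600)^4:
P(M) = 0.37400^4 = 0.019565
P(M+2) = 4 × 0.37400^3 × 0.62600^1 = 0.130993
P(M+4) = 6 × 0.37400^2 × 0.62600^2 = 0.328884
P(M+6) = 4 × 0.37400^1 × 0.62600^3 = 0.366990
P(M+8) = 0.62600^4 = 0.153567
The M+6 peak is largest (0.366990); scaling to 100 gives 5.3 : 35.7 : 89.6 : 100.0 : 41.8.

5.3 : 35.7 : 89.6 : 100.0 : 41.8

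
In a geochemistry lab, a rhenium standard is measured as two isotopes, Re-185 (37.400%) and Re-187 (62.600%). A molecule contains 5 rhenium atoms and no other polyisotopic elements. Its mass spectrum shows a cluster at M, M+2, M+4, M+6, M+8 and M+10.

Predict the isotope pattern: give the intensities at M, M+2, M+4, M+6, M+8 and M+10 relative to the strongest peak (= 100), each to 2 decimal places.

2.13 : 17.85 : 59.74 : 100.00 : 83.69 : 28.02

The 5 Re atoms are independent, so intensities follow the terms of (0.37400 + 0.62600)^5.
P(M) = 0.37400^5 = 0.007317
P(M+2) = 5 × 0.37400^4 × 0.62600^1 = 0.061239
P(M+4) = 10 × 0.37400^3 × 0.62600^2 = 0.205005
P(M+6) = 10 × 0.37400^2 × 0.62600^3 = 0.343136
P(M+8) = 5 × 0.37400^1 × 0.62600^4 = 0.287170
P(M+10) = 0.62600^5 = 0.096133
The M+6 peak is largest (0.343136); scaling to 100 gives 2.13 : 17.85 : 59.74 : 100.00 : 83.69 : 28.02.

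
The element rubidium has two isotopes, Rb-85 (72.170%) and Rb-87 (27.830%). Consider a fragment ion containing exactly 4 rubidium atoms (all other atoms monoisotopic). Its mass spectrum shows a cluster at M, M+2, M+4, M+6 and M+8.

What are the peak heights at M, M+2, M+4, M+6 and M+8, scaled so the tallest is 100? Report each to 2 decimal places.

64.83 : 100.00 : 57.84 : 14.87 : 1.43

The 4 Rb atoms are independent, so intensities follow the terms of (0.72170 + 0.27830)^4.
P(M) = 0.72170^4 = 0.271286
P(M+2) = 4 × 0.72170^3 × 0.27830^1 = 0.418450
P(M+4) = 6 × 0.72170^2 × 0.27830^2 = 0.242042
P(M+6) = 4 × 0.72170^1 × 0.27830^3 = 0.062224
P(M+8) = 0.27830^4 = 0.005999
The M+2 peak is largest (0.418450); scaling to 100 gives 64.83 : 100.00 : 57.84 : 14.87 : 1.43.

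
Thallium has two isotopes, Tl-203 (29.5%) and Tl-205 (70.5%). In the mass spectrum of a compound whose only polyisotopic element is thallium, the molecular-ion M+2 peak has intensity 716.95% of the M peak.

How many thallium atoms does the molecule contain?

3

For n independent Tl atoms, I(M+2)/I(M) = n · (abundance Tl-205) / (abundance Tl-203) = n · 0.705/0.295.
n = 7.1695 × 0.295/0.705 = 3.00 ≈ 3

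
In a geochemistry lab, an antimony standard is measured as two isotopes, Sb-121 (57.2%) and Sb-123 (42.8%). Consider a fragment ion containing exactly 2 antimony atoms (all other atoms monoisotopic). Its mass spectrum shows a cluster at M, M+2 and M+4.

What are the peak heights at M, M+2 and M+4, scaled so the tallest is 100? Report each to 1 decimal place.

Expanding (0.572 + 0.428)^2:
P(M) = 0.572^2 = 0.327184
P(M+2) = 2 × 0.572^1 × 0.428^1 = 0.489632
P(M+4) = 0.428^2 = 0.183184
The M+2 peak is largest (0.489632); scaling to 100 gives 66.8 : 100.0 : 37.4.

66.8 : 100.0 : 37.4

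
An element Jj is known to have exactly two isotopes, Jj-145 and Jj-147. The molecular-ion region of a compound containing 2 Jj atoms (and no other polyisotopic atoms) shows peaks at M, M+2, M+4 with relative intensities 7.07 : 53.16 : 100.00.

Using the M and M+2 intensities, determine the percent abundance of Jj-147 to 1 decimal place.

79.0%

Let p = fractional abundance of Jj-145. I(M+2)/I(M) = [C(2,1)·p^1·(1−p)] / p^2 = 2·(1−p)/p = 53.16/7.07 = 7.5191
(1−p)/p = 7.5191/2 = 3.7595  ⇒  p = 1/(1 + 3.7595) = 0.2101
Jj-145: 21.0%, Jj-147: 79.0%.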